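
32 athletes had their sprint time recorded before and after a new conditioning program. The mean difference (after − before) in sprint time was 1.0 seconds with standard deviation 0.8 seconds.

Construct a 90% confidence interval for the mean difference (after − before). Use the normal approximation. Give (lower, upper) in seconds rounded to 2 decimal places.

(0.77, 1.23)

Paired design: SE = s_d/√n = 0.8/√32 = 0.1414.
z* = 1.645; margin of error = 1.645 × 0.1414 = 0.2326.
1.0 ± 0.2326 → (0.77, 1.23).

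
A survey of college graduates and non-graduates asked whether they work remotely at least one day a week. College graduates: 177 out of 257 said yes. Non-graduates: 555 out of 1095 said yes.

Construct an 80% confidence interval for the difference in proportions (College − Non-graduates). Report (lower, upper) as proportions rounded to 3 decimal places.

p̂₁ = 177/257 = 0.6887 and p̂₂ = 555/1095 = 0.5068.
SE₁ = √(p̂₁(1−p̂₁)/n₁) = √(0.6887·0.3113/257) = 0.02888; SE₂ = √(0.5068·0.4932/1095) = 0.01511.
Independent samples: SE of the difference = √(SE₁² + SE₂²) = √(0.0008340544 + 0.0002283121) = 0.03259.
z* for 80% confidence is 1.282, so the margin of error is 1.282 × 0.03259 = 0.04178.
Point estimate p̂₁ − p̂₂ = 0.6887 − 0.5068 = 0.1819.
0.1819 ± 0.04178 → (0.140, 0.224).

(0.140, 0.224)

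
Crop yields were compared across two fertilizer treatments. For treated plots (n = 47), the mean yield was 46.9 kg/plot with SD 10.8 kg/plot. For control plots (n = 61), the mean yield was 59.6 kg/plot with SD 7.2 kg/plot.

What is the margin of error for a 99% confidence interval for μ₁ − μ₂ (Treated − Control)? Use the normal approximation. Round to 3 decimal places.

SE₁ = s₁/√n₁ = 10.8/√47 = 1.5753; SE₂ = 7.2/√61 = 0.9219.
Independent samples, unequal variances: SE_diff = √(SE₁² + SE₂²) = √(2.48157009 + 0.84989961) = 1.8252.
z* = 2.576, so margin of error = 2.576 × 1.8252 = 4.7017.

4.702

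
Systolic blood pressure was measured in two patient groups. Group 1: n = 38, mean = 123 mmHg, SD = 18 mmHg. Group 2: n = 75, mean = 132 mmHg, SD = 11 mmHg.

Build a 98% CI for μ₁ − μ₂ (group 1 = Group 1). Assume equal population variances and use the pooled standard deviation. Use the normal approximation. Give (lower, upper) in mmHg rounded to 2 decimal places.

s_p = √[((n₁−1)s₁² + (n₂−1)s₂²)/(n₁+n₂−2)] = √[(37·18² + 74·11²)/111] = 13.7356.
SE = 13.7356·√(1/38 + 1/75) = 2.7350.
With z* = 2.326, margin = 2.326 × 2.7350 = 6.3616.
x̄₁ − x̄₂ = 123 − 132 = -9.0000; interval -9.0000 ± 6.3616 = (-15.36, -2.64).

(-15.36, -2.64)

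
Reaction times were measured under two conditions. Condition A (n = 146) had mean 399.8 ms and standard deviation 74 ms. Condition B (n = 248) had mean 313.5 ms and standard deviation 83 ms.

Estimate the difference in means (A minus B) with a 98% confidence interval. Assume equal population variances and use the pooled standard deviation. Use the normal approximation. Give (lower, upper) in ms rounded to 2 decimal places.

s_p = √[((n₁−1)s₁² + (n₂−1)s₂²)/(n₁+n₂−2)] = √[(145·74² + 247·83²)/392] = 79.7893.
SE = 79.7893·√(1/146 + 1/248) = 8.3232.
With z* = 2.326, margin = 2.326 × 8.3232 = 19.3598.
x̄₁ − x̄₂ = 399.8 − 313.5 = 86.3000; interval 86.3000 ± 19.3598 = (66.94, 105.66).

(66.94, 105.66)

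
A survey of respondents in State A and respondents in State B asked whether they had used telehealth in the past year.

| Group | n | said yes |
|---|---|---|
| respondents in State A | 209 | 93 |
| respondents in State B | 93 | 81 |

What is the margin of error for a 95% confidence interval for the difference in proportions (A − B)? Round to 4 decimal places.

0.0958

Sample proportions: 93/209 = 0.4450, 81/93 = 0.8710.
Each SE is √(p̂(1−p̂)/n): √(0.4450·0.5550/209) = 0.03438 and √(0.8710·0.1290/93) = 0.03476.
SE(p̂₁ − p̂₂) = √(SE₁² + SE₂²) = √(0.0011819844 + 0.0012082576) = 0.04889, since the two samples are independent.
At 95% confidence z* = 1.960; margin = 1.960 × 0.04889 = 0.09582.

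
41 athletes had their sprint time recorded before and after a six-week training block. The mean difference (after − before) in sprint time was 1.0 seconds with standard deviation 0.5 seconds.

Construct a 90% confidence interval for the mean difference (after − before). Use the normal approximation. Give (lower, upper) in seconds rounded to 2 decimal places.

(0.87, 1.13)

This is a matched-pairs design, so SE = s_d/√n = 0.5/√41 = 0.0781.
Margin = 1.645 × 0.0781 = 0.1285; the interval is 1.0 ± 0.1285 = (0.87, 1.13).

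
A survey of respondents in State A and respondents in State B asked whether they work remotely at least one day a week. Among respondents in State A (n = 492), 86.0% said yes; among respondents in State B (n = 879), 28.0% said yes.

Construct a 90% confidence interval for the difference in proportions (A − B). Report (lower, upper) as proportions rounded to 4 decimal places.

Each SE is √(p̂(1−p̂)/n): √(0.8600·0.1400/492) = 0.01564 and √(0.2800·0.7200/879) = 0.01514.
SE(p̂₁ − p̂₂) = √(SE₁² + SE₂²) = √(0.0002446096 + 0.0002292196) = 0.02177, since the two samples are independent.
At 90% confidence z* = 1.645; margin = 1.645 × 0.02177 = 0.03581.
The difference is 0.8600 − 0.2800 = 0.5800, so the interval is 0.5800 ± 0.03581 = (0.5442, 0.6158).

(0.5442, 0.6158)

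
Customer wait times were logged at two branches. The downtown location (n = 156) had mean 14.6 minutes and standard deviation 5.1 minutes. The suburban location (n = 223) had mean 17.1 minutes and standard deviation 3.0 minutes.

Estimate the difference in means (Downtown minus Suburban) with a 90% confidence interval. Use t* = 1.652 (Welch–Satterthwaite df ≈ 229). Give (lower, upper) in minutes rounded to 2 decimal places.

Per-group SEs: s₁/√n₁ = 5.1/√156 = 0.4083, s₂/√n₂ = 3.0/√223 = 0.2009.
Unpooled SE of the difference: √(0.16670889 + 0.04036081) = 0.4550.
Margin of error = t* · SE = 1.652 × 0.4550 = 0.7517.
x̄₁ − x̄₂ = 14.6 − 17.1 = -2.5000.
CI: -2.5000 ± 0.7517 = (-3.25, -1.75).

(-3.25, -1.75)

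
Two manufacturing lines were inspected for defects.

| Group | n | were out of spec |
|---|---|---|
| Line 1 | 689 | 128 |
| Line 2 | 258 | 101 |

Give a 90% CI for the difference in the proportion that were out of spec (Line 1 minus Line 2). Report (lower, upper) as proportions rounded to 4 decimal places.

Sample proportions: 128/689 = 0.1858, 101/258 = 0.3915.
Each SE is √(p̂(1−p̂)/n): √(0.1858·0.8142/689) = 0.01482 and √(0.3915·0.6085/258) = 0.03039.
SE(p̂₁ − p̂₂) = √(SE₁² + SE₂²) = √(0.0002196324 + 0.0009235521) = 0.03381, since the two samples are independent.
At 90% confidence z* = 1.645; margin = 1.645 × 0.03381 = 0.05562.
The difference is 0.1858 − 0.3915 = -0.2057, so the interval is -0.2057 ± 0.05562 = (-0.2613, -0.1501).

(-0.2613, -0.1501)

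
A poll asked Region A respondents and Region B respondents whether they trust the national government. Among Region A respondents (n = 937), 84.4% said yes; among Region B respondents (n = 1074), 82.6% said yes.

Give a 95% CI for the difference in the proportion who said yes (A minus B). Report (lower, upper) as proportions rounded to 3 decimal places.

(-0.014, 0.050)

Each SE is √(p̂(1−p̂)/n): √(0.8440·0.1560/937) = 0.01185 and √(0.8260·0.1740/1074) = 0.01157.
SE(p̂₁ − p̂₂) = √(SE₁² + SE₂²) = √(0.0001404225 + 0.0001338649) = 0.01656, since the two samples are independent.
At 95% confidence z* = 1.960; margin = 1.960 × 0.01656 = 0.03246.
The difference is 0.8440 − 0.8260 = 0.0180, so the interval is 0.0180 ± 0.03246 = (-0.014, 0.050).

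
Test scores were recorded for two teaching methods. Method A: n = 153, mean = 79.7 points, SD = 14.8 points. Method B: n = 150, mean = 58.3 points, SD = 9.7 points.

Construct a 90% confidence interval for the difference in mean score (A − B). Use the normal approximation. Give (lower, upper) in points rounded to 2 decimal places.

Standard errors of each mean: 14.8/√153 = 1.1965 and 9.7/√150 = 0.7920.
SE(x̄₁ − x̄₂) = √(1.1965² + 0.7920²) = 1.4349 for independent samples with unequal variances.
With z* = 1.645, the margin is 1.645 × 1.4349 = 2.3604.
x̄₁ − x̄₂ = 79.7 − 58.3 = 21.4000; the interval is 21.4000 ± 2.3604 = (19.04, 23.76).

(19.04, 23.76)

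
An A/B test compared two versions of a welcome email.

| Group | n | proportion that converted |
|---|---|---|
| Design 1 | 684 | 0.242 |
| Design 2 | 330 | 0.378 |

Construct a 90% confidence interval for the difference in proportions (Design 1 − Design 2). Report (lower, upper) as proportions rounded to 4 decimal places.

(-0.1875, -0.0845)

SE₁ = √(p̂₁(1−p̂₁)/n₁) = √(0.2420·0.7580/684) = 0.01638; SE₂ = √(0.3780·0.6220/330) = 0.02669.
Independent samples: SE of the difference = √(SE₁² + SE₂²) = √(0.0002683044 + 0.0007123561) = 0.03132.
z* for 90% confidence is 1.645, so the margin of error is 1.645 × 0.03132 = 0.05152.
Point estimate p̂₁ − p̂₂ = 0.2420 − 0.3780 = -0.1360.
-0.1360 ± 0.05152 → (-0.1875, -0.0845).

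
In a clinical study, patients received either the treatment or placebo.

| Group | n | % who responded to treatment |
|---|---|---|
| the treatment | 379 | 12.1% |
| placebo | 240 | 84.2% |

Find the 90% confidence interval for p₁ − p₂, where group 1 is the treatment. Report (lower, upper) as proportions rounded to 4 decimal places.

(-0.7685, -0.6735)

The two standard errors are √(0.1210×0.8790/379) = 0.01675 and √(0.8420×0.1580/240) = 0.02354.
Because the samples are independent, SE_diff = √(0.01675² + 0.02354²) = 0.02889.
Using z* = 1.645 for 90%, ME = 1.645 × 0.02889 = 0.04752.
p̂₁ − p̂₂ = -0.7210; interval -0.7210 ± 0.04752 gives (-0.7685, -0.6735).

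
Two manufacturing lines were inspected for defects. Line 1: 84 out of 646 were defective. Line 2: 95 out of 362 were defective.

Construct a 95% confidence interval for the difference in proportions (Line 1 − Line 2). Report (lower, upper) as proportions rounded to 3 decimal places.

First, p̂₁ = 84/646 = 0.1300; p̂₂ = 95/362 = 0.2624.
The two standard errors are √(0.1300×0.8700/646) = 0.01323 and √(0.2624×0.7376/362) = 0.02312.
Because the samples are independent, SE_diff = √(0.01323² + 0.02312²) = 0.02664.
Using z* = 1.960 for 95%, ME = 1.960 × 0.02664 = 0.05221.
p̂₁ − p̂₂ = -0.1324; interval -0.1324 ± 0.05221 gives (-0.185, -0.080).

(-0.185, -0.080)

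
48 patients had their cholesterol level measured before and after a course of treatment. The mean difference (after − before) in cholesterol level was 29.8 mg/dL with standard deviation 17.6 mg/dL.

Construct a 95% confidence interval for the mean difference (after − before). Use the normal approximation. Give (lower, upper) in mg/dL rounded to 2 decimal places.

This is a matched-pairs design, so SE = s_d/√n = 17.6/√48 = 2.5403.
Margin = 1.960 × 2.5403 = 4.9790; the interval is 29.8 ± 4.9790 = (24.82, 34.78).

(24.82, 34.78)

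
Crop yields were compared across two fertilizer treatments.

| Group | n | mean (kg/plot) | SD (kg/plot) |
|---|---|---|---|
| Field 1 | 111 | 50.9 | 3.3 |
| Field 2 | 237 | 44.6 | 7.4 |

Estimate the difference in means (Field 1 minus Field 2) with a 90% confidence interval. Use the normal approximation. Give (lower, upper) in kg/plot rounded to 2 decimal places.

(5.36, 7.24)

Standard errors of each mean: 3.3/√111 = 0.3132 and 7.4/√237 = 0.4807.
SE(x̄₁ − x̄₂) = √(0.3132² + 0.4807²) = 0.5737 for independent samples with unequal variances.
With z* = 1.645, the margin is 1.645 × 0.5737 = 0.9437.
x̄₁ − x̄₂ = 50.9 − 44.6 = 6.3000; the interval is 6.3000 ± 0.9437 = (5.36, 7.24).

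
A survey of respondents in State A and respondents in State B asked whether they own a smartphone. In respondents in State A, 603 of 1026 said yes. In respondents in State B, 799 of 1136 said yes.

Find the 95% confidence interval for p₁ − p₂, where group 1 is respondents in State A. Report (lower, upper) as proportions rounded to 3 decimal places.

p̂₁ = 603/1026 = 0.5877 and p̂₂ = 799/1136 = 0.7033.
SE₁ = √(p̂₁(1−p̂₁)/n₁) = √(0.5877·0.4123/1026) = 0.01537; SE₂ = √(0.7033·0.2967/1136) = 0.01355.
Independent samples: SE of the difference = √(SE₁² + SE₂²) = √(0.0002362369 + 0.0001836025) = 0.02049.
z* for 95% confidence is 1.960, so the margin of error is 1.960 × 0.02049 = 0.04016.
Point estimate p̂₁ − p̂₂ = 0.5877 − 0.7033 = -0.1156.
-0.1156 ± 0.04016 → (-0.156, -0.075).

(-0.156, -0.075)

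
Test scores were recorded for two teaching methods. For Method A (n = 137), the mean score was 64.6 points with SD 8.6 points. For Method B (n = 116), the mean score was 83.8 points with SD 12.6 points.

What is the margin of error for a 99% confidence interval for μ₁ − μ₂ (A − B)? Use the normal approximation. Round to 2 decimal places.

Per-group SEs: s₁/√n₁ = 8.6/√137 = 0.7347, s₂/√n₂ = 12.6/√116 = 1.1699.
Unpooled SE of the difference: √(0.53978409 + 1.36866601) = 1.3815.
Margin of error = z* · SE = 2.576 × 1.3815 = 3.5587.

3.56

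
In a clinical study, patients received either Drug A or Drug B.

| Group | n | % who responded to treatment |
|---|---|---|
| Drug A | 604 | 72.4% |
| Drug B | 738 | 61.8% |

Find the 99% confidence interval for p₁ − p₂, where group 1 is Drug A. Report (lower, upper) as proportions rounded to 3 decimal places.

The two standard errors are √(0.7240×0.2760/604) = 0.01819 and √(0.6180×0.3820/738) = 0.01789.
Because the samples are independent, SE_diff = √(0.01819² + 0.01789²) = 0.02551.
Using z* = 2.576 for 99%, ME = 2.576 × 0.02551 = 0.06571.
p̂₁ − p̂₂ = 0.1060; interval 0.1060 ± 0.06571 gives (0.040, 0.172).

(0.040, 0.172)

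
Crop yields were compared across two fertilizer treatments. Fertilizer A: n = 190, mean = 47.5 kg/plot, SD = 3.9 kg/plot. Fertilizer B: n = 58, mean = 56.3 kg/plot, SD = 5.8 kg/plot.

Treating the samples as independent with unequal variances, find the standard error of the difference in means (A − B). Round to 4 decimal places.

0.8124

Standard errors of each mean: 3.9/√190 = 0.2829 and 5.8/√58 = 0.7616.
SE(x̄₁ − x̄₂) = √(0.2829² + 0.7616²) = 0.8124 for independent samples with unequal variances.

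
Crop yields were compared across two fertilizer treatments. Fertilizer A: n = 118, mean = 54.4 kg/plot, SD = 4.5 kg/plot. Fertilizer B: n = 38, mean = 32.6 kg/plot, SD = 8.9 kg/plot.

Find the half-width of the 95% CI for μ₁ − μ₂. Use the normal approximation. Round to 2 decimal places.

2.94

Standard errors of each mean: 4.5/√118 = 0.4143 and 8.9/√38 = 1.4438.
SE(x̄₁ − x̄₂) = √(0.4143² + 1.4438²) = 1.5021 for independent samples with unequal variances.
With z* = 1.960, the margin is 1.960 × 1.5021 = 2.9441.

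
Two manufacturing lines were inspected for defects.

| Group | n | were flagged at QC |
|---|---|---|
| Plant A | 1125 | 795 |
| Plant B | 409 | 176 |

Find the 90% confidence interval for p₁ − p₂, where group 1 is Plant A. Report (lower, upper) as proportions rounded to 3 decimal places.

Sample proportions: 795/1125 = 0.7067, 176/409 = 0.4303.
Each SE is √(p̂(1−p̂)/n): √(0.7067·0.2933/1125) = 0.01357 and √(0.4303·0.5697/409) = 0.02448.
SE(p̂₁ − p̂₂) = √(SE₁² + SE₂²) = √(0.0001841449 + 0.0005992704) = 0.02799, since the two samples are independent.
At 90% confidence z* = 1.645; margin = 1.645 × 0.02799 = 0.04604.
The difference is 0.7067 − 0.4303 = 0.2764, so the interval is 0.2764 ± 0.04604 = (0.230, 0.322).

(0.230, 0.322)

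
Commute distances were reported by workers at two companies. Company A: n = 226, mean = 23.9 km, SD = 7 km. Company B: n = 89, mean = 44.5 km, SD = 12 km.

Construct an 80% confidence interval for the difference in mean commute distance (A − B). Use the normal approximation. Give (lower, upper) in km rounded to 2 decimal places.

Standard errors of each mean: 7/√226 = 0.4656 and 12/√89 = 1.2720.
SE(x̄₁ − x̄₂) = √(0.4656² + 1.2720²) = 1.3545 for independent samples with unequal variances.
With z* = 1.282, the margin is 1.282 × 1.3545 = 1.7365.
x̄₁ − x̄₂ = 23.9 − 44.5 = -20.6000; the interval is -20.6000 ± 1.7365 = (-22.34, -18.86).

(-22.34, -18.86)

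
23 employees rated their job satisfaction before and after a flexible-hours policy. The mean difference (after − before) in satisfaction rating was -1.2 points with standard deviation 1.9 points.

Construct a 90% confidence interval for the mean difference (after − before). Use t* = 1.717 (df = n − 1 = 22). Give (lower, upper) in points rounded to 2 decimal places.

(-1.88, -0.52)

This is a matched-pairs design, so SE = s_d/√n = 1.9/√23 = 0.3962.
Margin = 1.717 × 0.3962 = 0.6803; the interval is -1.2 ± 0.6803 = (-1.88, -0.52).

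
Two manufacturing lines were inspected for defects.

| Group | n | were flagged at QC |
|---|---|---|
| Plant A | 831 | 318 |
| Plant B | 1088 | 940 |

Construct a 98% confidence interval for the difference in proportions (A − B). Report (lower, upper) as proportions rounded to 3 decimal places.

Sample proportions: 318/831 = 0.3827, 940/1088 = 0.8640.
Each SE is √(p̂(1−p̂)/n): √(0.3827·0.6173/831) = 0.01686 and √(0.8640·0.1360/1088) = 0.01039.
SE(p̂₁ − p̂₂) = √(SE₁² + SE₂²) = √(0.0002842596 + 0.0001079521) = 0.01980, since the two samples are independent.
At 98% confidence z* = 2.326; margin = 2.326 × 0.01980 = 0.04605.
The difference is 0.3827 − 0.8640 = -0.4813, so the interval is -0.4813 ± 0.04605 = (-0.527, -0.435).

(-0.527, -0.435)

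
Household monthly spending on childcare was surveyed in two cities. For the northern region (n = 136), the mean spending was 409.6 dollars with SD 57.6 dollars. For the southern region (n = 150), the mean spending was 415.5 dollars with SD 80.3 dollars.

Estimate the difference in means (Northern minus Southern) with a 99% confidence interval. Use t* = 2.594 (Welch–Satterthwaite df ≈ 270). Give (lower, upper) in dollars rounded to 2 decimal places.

(-27.19, 15.39)

Standard errors of each mean: 57.6/√136 = 4.9392 and 80.3/√150 = 6.5565.
SE(x̄₁ − x̄₂) = √(4.9392² + 6.5565²) = 8.2087 for independent samples with unequal variances.
With t* = 2.594, the margin is 2.594 × 8.2087 = 21.2934.
x̄₁ − x̄₂ = 409.6 − 415.5 = -5.9000; the interval is -5.9000 ± 21.2934 = (-27.19, 15.39).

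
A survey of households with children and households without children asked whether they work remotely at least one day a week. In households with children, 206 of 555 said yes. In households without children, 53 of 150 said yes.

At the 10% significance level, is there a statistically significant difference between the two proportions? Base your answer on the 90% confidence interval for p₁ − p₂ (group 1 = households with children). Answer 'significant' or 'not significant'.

p̂₁ = 206/555 = 0.3712 and p̂₂ = 53/150 = 0.3533.
SE₁ = √(p̂₁(1−p̂₁)/n₁) = √(0.3712·0.6288/555) = 0.02051; SE₂ = √(0.3533·0.6467/150) = 0.03903.
Independent samples: SE of the difference = √(SE₁² + SE₂²) = √(0.0004206601 + 0.0015233409) = 0.04409.
z* for 90% confidence is 1.645, so the margin of error is 1.645 × 0.04409 = 0.07253.
Point estimate p̂₁ − p̂₂ = 0.3712 − 0.3533 = 0.0179.
0.0179 ± 0.07253 → (-0.05463, 0.09043).
The interval (-0.05463, 0.09043) contains 0, so the difference is not significant.

not significant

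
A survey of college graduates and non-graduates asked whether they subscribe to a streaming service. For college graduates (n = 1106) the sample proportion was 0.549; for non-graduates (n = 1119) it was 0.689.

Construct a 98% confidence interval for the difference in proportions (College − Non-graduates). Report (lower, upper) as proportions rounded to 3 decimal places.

(-0.187, -0.093)

The two standard errors are √(0.5490×0.4510/1106) = 0.01496 and √(0.6890×0.3110/1119) = 0.01384.
Because the samples are independent, SE_diff = √(0.01496² + 0.01384²) = 0.02038.
Using z* = 2.326 for 98%, ME = 2.326 × 0.02038 = 0.04740.
p̂₁ − p̂₂ = -0.1400; interval -0.1400 ± 0.04740 gives (-0.187, -0.093).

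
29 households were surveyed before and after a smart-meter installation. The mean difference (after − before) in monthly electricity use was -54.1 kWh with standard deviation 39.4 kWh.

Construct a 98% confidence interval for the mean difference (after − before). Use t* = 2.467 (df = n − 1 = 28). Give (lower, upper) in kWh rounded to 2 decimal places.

This is a matched-pairs design, so SE = s_d/√n = 39.4/√29 = 7.3164.
Margin = 2.467 × 7.3164 = 18.0496; the interval is -54.1 ± 18.0496 = (-72.15, -36.05).

(-72.15, -36.05)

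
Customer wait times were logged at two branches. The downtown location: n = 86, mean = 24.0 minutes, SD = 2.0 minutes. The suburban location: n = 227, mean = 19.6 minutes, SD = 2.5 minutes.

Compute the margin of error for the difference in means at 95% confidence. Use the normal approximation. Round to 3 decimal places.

Per-group SEs: s₁/√n₁ = 2.0/√86 = 0.2157, s₂/√n₂ = 2.5/√227 = 0.1659.
Unpooled SE of the difference: √(0.04652649 + 0.02752281) = 0.2721.
Margin of error = z* · SE = 1.960 × 0.2721 = 0.5333.

0.533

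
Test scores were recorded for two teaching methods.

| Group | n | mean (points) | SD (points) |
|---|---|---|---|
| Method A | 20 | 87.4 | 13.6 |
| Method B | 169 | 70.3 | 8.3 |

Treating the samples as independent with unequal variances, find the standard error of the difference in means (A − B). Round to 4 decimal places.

3.1074

SE₁ = s₁/√n₁ = 13.6/√20 = 3.0411; SE₂ = 8.3/√169 = 0.6385.
Independent samples, unequal variances: SE_diff = √(SE₁² + SE₂²) = √(9.24828921 + 0.40768225) = 3.1074.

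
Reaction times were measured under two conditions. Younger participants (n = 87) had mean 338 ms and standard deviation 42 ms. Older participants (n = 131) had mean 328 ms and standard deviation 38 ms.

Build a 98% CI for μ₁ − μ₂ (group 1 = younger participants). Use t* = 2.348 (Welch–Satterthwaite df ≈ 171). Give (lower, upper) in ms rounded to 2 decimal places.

Per-group SEs: s₁/√n₁ = 42/√87 = 4.5029, s₂/√n₂ = 38/√131 = 3.3201.
Unpooled SE of the difference: √(20.27610841 + 11.02306401) = 5.5946.
Margin of error = t* · SE = 2.348 × 5.5946 = 13.1361.
x̄₁ − x̄₂ = 338 − 328 = 10.0000.
CI: 10.0000 ± 13.1361 = (-3.14, 23.14).

(-3.14, 23.14)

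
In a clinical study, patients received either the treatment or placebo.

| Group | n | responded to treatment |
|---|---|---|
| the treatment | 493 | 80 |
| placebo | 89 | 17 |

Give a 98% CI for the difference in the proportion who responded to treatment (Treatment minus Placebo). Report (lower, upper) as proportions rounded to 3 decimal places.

(-0.133, 0.076)

Sample proportions: 80/493 = 0.1623, 17/89 = 0.1910.
Each SE is √(p̂(1−p̂)/n): √(0.1623·0.8377/493) = 0.01661 and √(0.1910·0.8090/89) = 0.04167.
SE(p̂₁ − p̂₂) = √(SE₁² + SE₂²) = √(0.0002758921 + 0.0017363889) = 0.04486, since the two samples are independent.
At 98% confidence z* = 2.326; margin = 2.326 × 0.04486 = 0.10434.
The difference is 0.1623 − 0.1910 = -0.0287, so the interval is -0.0287 ± 0.10434 = (-0.133, 0.076).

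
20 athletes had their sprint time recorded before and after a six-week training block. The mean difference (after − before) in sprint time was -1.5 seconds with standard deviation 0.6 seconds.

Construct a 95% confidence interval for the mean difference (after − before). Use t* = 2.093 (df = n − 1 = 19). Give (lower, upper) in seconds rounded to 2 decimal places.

This is a matched-pairs design, so SE = s_d/√n = 0.6/√20 = 0.1342.
Margin = 2.093 × 0.1342 = 0.2809; the interval is -1.5 ± 0.2809 = (-1.78, -1.22).

(-1.78, -1.22)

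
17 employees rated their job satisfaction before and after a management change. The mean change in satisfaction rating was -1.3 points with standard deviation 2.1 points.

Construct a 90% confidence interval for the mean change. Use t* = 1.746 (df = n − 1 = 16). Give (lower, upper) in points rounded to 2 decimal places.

(-2.19, -0.41)

This is a matched-pairs design, so SE = s_d/√n = 2.1/√17 = 0.5093.
Margin = 1.746 × 0.5093 = 0.8892; the interval is -1.3 ± 0.8892 = (-2.19, -0.41).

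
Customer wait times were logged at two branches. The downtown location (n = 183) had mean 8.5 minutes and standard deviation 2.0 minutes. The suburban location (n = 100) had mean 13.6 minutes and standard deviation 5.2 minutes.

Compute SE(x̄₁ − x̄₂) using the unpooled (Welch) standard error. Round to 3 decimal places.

Per-group SEs: s₁/√n₁ = 2.0/√183 = 0.1478, s₂/√n₂ = 5.2/√100 = 0.5200.
Unpooled SE of the difference: √(0.02184484 + 0.2704) = 0.5406.

0.541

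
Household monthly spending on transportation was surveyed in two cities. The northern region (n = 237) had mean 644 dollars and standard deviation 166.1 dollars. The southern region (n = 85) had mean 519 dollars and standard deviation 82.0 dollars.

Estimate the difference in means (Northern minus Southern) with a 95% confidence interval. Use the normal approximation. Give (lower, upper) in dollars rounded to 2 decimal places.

SE₁ = s₁/√n₁ = 166.1/√237 = 10.7894; SE₂ = 82.0/√85 = 8.8941.
Independent samples, unequal variances: SE_diff = √(SE₁² + SE₂²) = √(116.41115236 + 79.10501481) = 13.9827.
z* = 1.960, so margin of error = 1.960 × 13.9827 = 27.4061.
Difference in means = 644 − 519 = 125.0000.
125.0000 ± 27.4061 → (97.59, 152.41).

(97.59, 152.41)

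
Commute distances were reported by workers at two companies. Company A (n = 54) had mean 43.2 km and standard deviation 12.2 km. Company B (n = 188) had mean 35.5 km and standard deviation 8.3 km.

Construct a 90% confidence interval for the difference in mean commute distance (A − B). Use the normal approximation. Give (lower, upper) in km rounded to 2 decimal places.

(4.79, 10.61)

Per-group SEs: s₁/√n₁ = 12.2/√54 = 1.6602, s₂/√n₂ = 8.3/√188 = 0.6053.
Unpooled SE of the difference: √(2.75626404 + 0.36638809) = 1.7671.
Margin of error = z* · SE = 1.645 × 1.7671 = 2.9069.
x̄₁ − x̄₂ = 43.2 − 35.5 = 7.7000.
CI: 7.7000 ± 2.9069 = (4.79, 10.61).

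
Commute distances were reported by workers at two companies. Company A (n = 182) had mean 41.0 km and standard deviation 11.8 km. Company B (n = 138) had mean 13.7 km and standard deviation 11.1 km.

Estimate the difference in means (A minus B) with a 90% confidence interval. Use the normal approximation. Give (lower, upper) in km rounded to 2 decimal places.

(25.18, 29.42)

Per-group SEs: s₁/√n₁ = 11.8/√182 = 0.8747, s₂/√n₂ = 11.1/√138 = 0.9449.
Unpooled SE of the difference: √(0.76510009 + 0.89283601) = 1.2876.
Margin of error = z* · SE = 1.645 × 1.2876 = 2.1181.
x̄₁ − x̄₂ = 41.0 − 13.7 = 27.3000.
CI: 27.3000 ± 2.1181 = (25.18, 29.42).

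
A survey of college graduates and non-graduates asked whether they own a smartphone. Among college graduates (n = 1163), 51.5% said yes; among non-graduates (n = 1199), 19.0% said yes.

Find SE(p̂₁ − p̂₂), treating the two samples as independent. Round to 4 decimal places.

0.0185

Each SE is √(p̂(1−p̂)/n): √(0.5150·0.4850/1163) = 0.01465 and √(0.1900·0.8100/1199) = 0.01133.
SE(p̂₁ − p̂₂) = √(SE₁² + SE₂²) = √(0.0002146225 + 0.0001283689) = 0.01852, since the two samples are independent.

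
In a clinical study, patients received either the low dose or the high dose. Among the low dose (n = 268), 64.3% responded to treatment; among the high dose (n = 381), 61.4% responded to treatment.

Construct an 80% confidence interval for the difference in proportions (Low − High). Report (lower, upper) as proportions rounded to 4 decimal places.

SE₁ = √(p̂₁(1−p̂₁)/n₁) = √(0.6430·0.3570/268) = 0.02927; SE₂ = √(0.6140·0.3860/381) = 0.02494.
Independent samples: SE of the difference = √(SE₁² + SE₂²) = √(0.0008567329 + 0.0006220036) = 0.03845.
z* for 80% confidence is 1.282, so the margin of error is 1.282 × 0.03845 = 0.04929.
Point estimate p̂₁ − p̂₂ = 0.6430 − 0.6140 = 0.0290.
0.0290 ± 0.04929 → (-0.0203, 0.0783).

(-0.0203, 0.0783)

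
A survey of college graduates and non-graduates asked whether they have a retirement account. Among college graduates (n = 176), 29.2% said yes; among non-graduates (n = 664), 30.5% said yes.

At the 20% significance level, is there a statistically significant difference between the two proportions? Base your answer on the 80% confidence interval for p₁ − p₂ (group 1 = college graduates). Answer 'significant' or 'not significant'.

not significant

SE₁ = √(p̂₁(1−p̂₁)/n₁) = √(0.2920·0.7080/176) = 0.03427; SE₂ = √(0.3050·0.6950/664) = 0.01787.
Independent samples: SE of the difference = √(SE₁² + SE₂²) = √(0.0011744329 + 0.0003193369) = 0.03865.
z* for 80% confidence is 1.282, so the margin of error is 1.282 × 0.03865 = 0.04955.
Point estimate p̂₁ − p̂₂ = 0.2920 − 0.3050 = -0.0130.
-0.0130 ± 0.04955 → (-0.06255, 0.03655).
The interval (-0.06255, 0.03655) contains 0, so the difference is not significant.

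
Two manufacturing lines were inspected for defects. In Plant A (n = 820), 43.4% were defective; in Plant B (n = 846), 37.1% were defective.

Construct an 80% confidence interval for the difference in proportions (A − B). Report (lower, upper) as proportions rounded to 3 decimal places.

The two standard errors are √(0.4340×0.5660/820) = 0.01731 and √(0.3710×0.6290/846) = 0.01661.
Because the samples are independent, SE_diff = √(0.01731² + 0.01661²) = 0.02399.
Using z* = 1.282 for 80%, ME = 1.282 × 0.02399 = 0.03076.
p̂₁ − p̂₂ = 0.0630; interval 0.0630 ± 0.03076 gives (0.032, 0.094).

(0.032, 0.094)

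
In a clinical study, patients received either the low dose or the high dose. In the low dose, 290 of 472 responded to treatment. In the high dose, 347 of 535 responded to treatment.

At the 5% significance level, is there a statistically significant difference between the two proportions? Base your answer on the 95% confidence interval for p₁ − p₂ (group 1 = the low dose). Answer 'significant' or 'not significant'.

not significant

First, p̂₁ = 290/472 = 0.6144; p̂₂ = 347/535 = 0.6486.
The two standard errors are √(0.6144×0.3856/472) = 0.02240 and √(0.6486×0.3514/535) = 0.02064.
Because the samples are independent, SE_diff = √(0.02240² + 0.02064²) = 0.03046.
Using z* = 1.960 for 95%, ME = 1.960 × 0.03046 = 0.05970.
p̂₁ − p̂₂ = -0.0342; interval -0.0342 ± 0.05970 gives (-0.09390, 0.02550).
The interval (-0.09390, 0.02550) contains 0, so the difference is not significant.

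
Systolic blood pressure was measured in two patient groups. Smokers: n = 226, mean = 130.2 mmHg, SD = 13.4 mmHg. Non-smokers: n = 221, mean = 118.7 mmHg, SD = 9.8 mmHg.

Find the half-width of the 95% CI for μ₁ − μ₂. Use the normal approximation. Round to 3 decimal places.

Per-group SEs: s₁/√n₁ = 13.4/√226 = 0.8914, s₂/√n₂ = 9.8/√221 = 0.6592.
Unpooled SE of the difference: √(0.79459396 + 0.43454464) = 1.1087.
Margin of error = z* · SE = 1.960 × 1.1087 = 2.1731.

2.173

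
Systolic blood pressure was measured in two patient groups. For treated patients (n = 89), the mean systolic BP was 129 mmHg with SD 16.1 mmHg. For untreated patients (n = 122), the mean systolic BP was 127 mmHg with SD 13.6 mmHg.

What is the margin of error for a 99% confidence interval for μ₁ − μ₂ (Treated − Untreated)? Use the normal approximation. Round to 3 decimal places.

SE₁ = s₁/√n₁ = 16.1/√89 = 1.7066; SE₂ = 13.6/√122 = 1.2313.
Independent samples, unequal variances: SE_diff = √(SE₁² + SE₂²) = √(2.91248356 + 1.51609969) = 2.1044.
z* = 2.576, so margin of error = 2.576 × 2.1044 = 5.4209.

5.421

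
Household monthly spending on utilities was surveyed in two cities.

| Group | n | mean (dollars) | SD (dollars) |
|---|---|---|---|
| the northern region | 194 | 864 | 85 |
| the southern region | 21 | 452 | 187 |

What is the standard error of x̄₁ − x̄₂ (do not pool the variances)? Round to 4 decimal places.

41.2605

SE₁ = s₁/√n₁ = 85/√194 = 6.1026; SE₂ = 187/√21 = 40.8067.
Independent samples, unequal variances: SE_diff = √(SE₁² + SE₂²) = √(37.24172676 + 1665.18676489) = 41.2605.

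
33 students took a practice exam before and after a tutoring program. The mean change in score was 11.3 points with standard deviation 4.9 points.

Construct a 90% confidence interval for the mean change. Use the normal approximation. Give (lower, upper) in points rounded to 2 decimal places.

Paired design: SE = s_d/√n = 4.9/√33 = 0.8530.
z* = 1.645; margin of error = 1.645 × 0.8530 = 1.4032.
11.3 ± 1.4032 → (9.90, 12.70).

(9.90, 12.70)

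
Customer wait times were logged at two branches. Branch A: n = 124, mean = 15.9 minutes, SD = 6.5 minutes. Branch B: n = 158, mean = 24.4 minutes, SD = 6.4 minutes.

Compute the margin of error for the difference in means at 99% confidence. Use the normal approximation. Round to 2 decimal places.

2.00

SE₁ = s₁/√n₁ = 6.5/√124 = 0.5837; SE₂ = 6.4/√158 = 0.5092.
Independent samples, unequal variances: SE_diff = √(SE₁² + SE₂²) = √(0.34070569 + 0.25928464) = 0.7746.
z* = 2.576, so margin of error = 2.576 × 0.7746 = 1.9954.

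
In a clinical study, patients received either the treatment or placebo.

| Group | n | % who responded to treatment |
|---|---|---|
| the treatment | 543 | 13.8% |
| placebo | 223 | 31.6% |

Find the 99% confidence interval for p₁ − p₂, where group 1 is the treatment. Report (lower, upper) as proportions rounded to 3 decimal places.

(-0.267, -0.089)

Each SE is √(p̂(1−p̂)/n): √(0.1380·0.8620/543) = 0.01480 and √(0.3160·0.6840/223) = 0.03113.
SE(p̂₁ − p̂₂) = √(SE₁² + SE₂²) = √(0.00021904 + 0.0009690769) = 0.03447, since the two samples are independent.
At 99% confidence z* = 2.576; margin = 2.576 × 0.03447 = 0.08879.
The difference is 0.1380 − 0.3160 = -0.1780, so the interval is -0.1780 ± 0.08879 = (-0.267, -0.089).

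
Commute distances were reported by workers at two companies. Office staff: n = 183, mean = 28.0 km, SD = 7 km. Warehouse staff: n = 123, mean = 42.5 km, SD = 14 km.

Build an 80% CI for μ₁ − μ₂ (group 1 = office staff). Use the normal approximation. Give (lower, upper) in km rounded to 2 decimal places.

(-16.25, -12.75)

Per-group SEs: s₁/√n₁ = 7/√183 = 0.5175, s₂/√n₂ = 14/√123 = 1.2623.
Unpooled SE of the difference: √(0.26780625 + 1.59340129) = 1.3643.
Margin of error = z* · SE = 1.282 × 1.3643 = 1.7490.
x̄₁ − x̄₂ = 28.0 − 42.5 = -14.5000.
CI: -14.5000 ± 1.7490 = (-16.25, -12.75).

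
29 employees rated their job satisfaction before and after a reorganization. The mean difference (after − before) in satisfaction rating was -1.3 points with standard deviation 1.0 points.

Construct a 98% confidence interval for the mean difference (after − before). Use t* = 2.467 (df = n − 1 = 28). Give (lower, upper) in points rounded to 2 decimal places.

This is a matched-pairs design, so SE = s_d/√n = 1.0/√29 = 0.1857.
Margin = 2.467 × 0.1857 = 0.4581; the interval is -1.3 ± 0.4581 = (-1.76, -0.84).

(-1.76, -0.84)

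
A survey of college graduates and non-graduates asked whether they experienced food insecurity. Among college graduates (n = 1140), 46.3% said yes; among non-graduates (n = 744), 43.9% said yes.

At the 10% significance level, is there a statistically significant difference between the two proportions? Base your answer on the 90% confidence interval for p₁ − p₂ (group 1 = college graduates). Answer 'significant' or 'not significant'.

not significant

The two standard errors are √(0.4630×0.5370/1140) = 0.01477 and √(0.4390×0.5610/744) = 0.01819.
Because the samples are independent, SE_diff = √(0.01477² + 0.01819²) = 0.02343.
Using z* = 1.645 for 90%, ME = 1.645 × 0.02343 = 0.03854.
p̂₁ − p̂₂ = 0.0240; interval 0.0240 ± 0.03854 gives (-0.01454, 0.06254).
The interval (-0.01454, 0.06254) contains 0, so the difference is not significant.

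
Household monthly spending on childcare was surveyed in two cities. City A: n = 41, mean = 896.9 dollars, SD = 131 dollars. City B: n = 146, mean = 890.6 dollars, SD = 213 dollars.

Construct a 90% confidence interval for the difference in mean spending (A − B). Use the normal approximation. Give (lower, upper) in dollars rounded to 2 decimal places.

SE₁ = s₁/√n₁ = 131/√41 = 20.4588; SE₂ = 213/√146 = 17.6280.
Independent samples, unequal variances: SE_diff = √(SE₁² + SE₂²) = √(418.56249744 + 310.746384) = 27.0057.
z* = 1.645, so margin of error = 1.645 × 27.0057 = 44.4244.
Difference in means = 896.9 − 890.6 = 6.3000.
6.3000 ± 44.4244 → (-38.12, 50.72).

(-38.12, 50.72)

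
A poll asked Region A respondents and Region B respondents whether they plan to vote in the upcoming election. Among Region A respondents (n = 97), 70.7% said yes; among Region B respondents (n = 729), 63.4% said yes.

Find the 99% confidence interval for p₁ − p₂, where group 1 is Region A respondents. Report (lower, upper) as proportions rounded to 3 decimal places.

(-0.055, 0.201)

The two standard errors are √(0.7070×0.2930/97) = 0.04621 and √(0.6340×0.3660/729) = 0.01784.
Because the samples are independent, SE_diff = √(0.04621² + 0.01784²) = 0.04953.
Using z* = 2.576 for 99%, ME = 2.576 × 0.04953 = 0.12759.
p̂₁ − p̂₂ = 0.0730; interval 0.0730 ± 0.12759 gives (-0.055, 0.201).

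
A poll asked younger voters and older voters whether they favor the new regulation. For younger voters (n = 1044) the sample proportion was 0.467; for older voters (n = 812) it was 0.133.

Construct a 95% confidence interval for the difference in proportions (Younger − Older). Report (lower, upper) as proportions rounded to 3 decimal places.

(0.296, 0.372)

Each SE is √(p̂(1−p̂)/n): √(0.4670·0.5330/1044) = 0.01544 and √(0.1330·0.8670/812) = 0.01192.
SE(p̂₁ − p̂₂) = √(SE₁² + SE₂²) = √(0.0002383936 + 0.0001420864) = 0.01951, since the two samples are independent.
At 95% confidence z* = 1.960; margin = 1.960 × 0.01951 = 0.03824.
The difference is 0.4670 − 0.1330 = 0.3340, so the interval is 0.3340 ± 0.03824 = (0.296, 0.372).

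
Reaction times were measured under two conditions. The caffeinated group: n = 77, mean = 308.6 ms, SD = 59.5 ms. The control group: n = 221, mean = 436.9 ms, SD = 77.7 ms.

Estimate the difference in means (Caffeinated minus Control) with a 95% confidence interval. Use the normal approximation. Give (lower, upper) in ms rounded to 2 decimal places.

Standard errors of each mean: 59.5/√77 = 6.7807 and 77.7/√221 = 5.2267.
SE(x̄₁ − x̄₂) = √(6.7807² + 5.2267²) = 8.5613 for independent samples with unequal variances.
With z* = 1.960, the margin is 1.960 × 8.5613 = 16.7801.
x̄₁ − x̄₂ = 308.6 − 436.9 = -128.3000; the interval is -128.3000 ± 16.7801 = (-145.08, -111.52).

(-145.08, -111.52)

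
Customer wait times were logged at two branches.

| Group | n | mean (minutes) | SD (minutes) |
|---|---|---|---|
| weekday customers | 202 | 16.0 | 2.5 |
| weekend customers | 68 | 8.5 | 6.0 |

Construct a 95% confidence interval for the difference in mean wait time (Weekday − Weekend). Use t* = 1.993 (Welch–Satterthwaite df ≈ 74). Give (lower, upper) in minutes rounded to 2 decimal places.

(6.01, 8.99)

Standard errors of each mean: 2.5/√202 = 0.1759 and 6.0/√68 = 0.7276.
SE(x̄₁ − x̄₂) = √(0.1759² + 0.7276²) = 0.7486 for independent samples with unequal variances.
With t* = 1.993, the margin is 1.993 × 0.7486 = 1.4920.
x̄₁ − x̄₂ = 16.0 − 8.5 = 7.5000; the interval is 7.5000 ± 1.4920 = (6.01, 8.99).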